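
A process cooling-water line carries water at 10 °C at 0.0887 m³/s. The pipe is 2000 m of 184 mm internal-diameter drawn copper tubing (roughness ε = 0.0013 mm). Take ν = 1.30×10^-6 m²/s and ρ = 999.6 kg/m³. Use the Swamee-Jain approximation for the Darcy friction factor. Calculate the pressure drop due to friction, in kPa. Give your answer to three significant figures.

Δp ≈ 806 kPa

V = 4Q/(πD²) = 4·0.0887/(π·0.184²) = 3.336 m/s
Re = VD/ν = 3.336·0.184/1.30×10^-6 = 4.72×10^5 → turbulent
ε/D = 0.0013/184 = 7.07×10^-6
Swamee-Jain: f = 0.01334
h_f = f(L/D)V²/(2g) = 0.01334·(2000/0.184)·3.336²/(2·9.81) = 82.21 m
Δp = ρg·h_f = 999.6·9.81·82.21 = 806.2 kPa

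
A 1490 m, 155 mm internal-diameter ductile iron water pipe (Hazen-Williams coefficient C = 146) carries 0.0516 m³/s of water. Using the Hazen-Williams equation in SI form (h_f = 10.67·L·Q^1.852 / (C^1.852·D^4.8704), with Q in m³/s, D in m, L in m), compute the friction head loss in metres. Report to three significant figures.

h_f = 10.67·1490·0.0516^1.852 / (146^1.852·0.155^4.8704) = 56.52 m

h_f ≈ 56.5 m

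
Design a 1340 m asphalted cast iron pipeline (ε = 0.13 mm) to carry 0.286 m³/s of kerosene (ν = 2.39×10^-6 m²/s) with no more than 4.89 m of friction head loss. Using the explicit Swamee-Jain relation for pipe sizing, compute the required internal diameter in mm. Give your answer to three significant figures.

Swamee-Jain (Type III): D = 0.66·[ε^1.25·(LQ²/(gh_f))^4.75 + ν·Q^9.4·(L/(gh_f))^5.2]^0.04
LQ²/(gh_f) = 2.285; L/(gh_f) = 27.93
Term 1 = ε^1.25·(…)^4.75 = 7.03×10^-4; Term 2 = ν·Q^9.4·(…)^5.2 = 6.14×10^-4
D = 0.66·(7.03×10^-4 + 6.14×10^-4)^0.04 = 0.5062 m = 506 mm
Check: V = 1.42 m/s, Re = 3.01×10^5, f = 0.01674, h_f = 4.56 m ≈ 4.89 m ✓

D ≈ 506 mm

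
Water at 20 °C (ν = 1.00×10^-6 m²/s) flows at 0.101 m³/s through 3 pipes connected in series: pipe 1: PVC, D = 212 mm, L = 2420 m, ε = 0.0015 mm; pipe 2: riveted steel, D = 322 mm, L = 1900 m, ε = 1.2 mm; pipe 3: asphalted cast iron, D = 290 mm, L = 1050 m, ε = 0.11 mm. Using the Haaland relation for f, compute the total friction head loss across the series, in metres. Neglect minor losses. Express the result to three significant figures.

Pipe 1: V = 2.861 m/s, Re = 6.07×10^5, ε/D = 7.08×10^-6, f = 0.01271, h_1 = f(L/D)V²/2g = 60.56 m
Pipe 2: V = 1.240 m/s, Re = 3.99×10^5, ε/D = 0.00373, f = 0.02816, h_2 = f(L/D)V²/2g = 13.03 m
Pipe 3: V = 1.529 m/s, Re = 4.43×10^5, ε/D = 3.79×10^-4, f = 0.01687, h_3 = f(L/D)V²/2g = 7.281 m
Series → Q common, losses add: H = Σh = 80.86 m

H ≈ 80.9 m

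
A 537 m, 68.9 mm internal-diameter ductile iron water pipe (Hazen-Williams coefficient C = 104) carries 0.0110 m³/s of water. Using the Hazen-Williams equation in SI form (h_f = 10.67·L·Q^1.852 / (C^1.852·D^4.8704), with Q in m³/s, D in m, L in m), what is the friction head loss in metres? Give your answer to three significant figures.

h_f = 10.67·537·0.0110^1.852 / (104^1.852·0.0689^4.8704) = 113.1 m

h_f ≈ 113 m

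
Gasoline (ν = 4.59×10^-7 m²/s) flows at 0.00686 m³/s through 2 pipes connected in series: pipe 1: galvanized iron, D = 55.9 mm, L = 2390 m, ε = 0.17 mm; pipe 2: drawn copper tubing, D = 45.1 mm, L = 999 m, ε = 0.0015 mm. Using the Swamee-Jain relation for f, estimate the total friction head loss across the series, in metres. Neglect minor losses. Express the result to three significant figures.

H ≈ 747 m

Pipe 1: V = 2.795 m/s, Re = 3.40×10^5, ε/D = 0.00304, f = 0.02680, h_1 = f(L/D)V²/2g = 456.2 m
Pipe 2: V = 4.294 m/s, Re = 4.22×10^5, ε/D = 3.33×10^-5, f = 0.01396, h_2 = f(L/D)V²/2g = 290.7 m
Series → Q common, losses add: H = Σh = 746.9 m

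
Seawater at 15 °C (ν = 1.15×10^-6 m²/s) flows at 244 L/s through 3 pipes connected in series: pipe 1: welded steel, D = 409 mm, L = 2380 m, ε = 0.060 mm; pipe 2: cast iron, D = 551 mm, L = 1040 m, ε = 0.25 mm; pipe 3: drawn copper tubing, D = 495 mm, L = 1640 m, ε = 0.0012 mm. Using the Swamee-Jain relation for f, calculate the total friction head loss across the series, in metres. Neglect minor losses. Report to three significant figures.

Pipe 1: V = 1.857 m/s, Re = 6.61×10^5, ε/D = 1.47×10^-4, f = 0.01460, h_1 = f(L/D)V²/2g = 14.94 m
Pipe 2: V = 1.023 m/s, Re = 4.90×10^5, ε/D = 4.54×10^-4, f = 0.01750, h_2 = f(L/D)V²/2g = 1.763 m
Pipe 3: V = 1.268 m/s, Re = 5.46×10^5, ε/D = 2.42×10^-6, f = 0.01293, h_3 = f(L/D)V²/2g = 3.510 m
Series → Q common, losses add: H = Σh = 20.21 m

H ≈ 20.2 m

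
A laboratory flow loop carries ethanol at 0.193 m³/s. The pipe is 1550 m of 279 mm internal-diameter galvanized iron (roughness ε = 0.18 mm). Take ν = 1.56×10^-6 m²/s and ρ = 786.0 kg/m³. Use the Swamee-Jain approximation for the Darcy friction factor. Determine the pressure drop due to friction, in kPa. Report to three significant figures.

V = 4Q/(πD²) = 4·0.193/(π·0.279²) = 3.157 m/s
Re = VD/ν = 3.157·0.279/1.56×10^-6 = 5.65×10^5 → turbulent
ε/D = 0.18/279 = 6.45×10^-4
Swamee-Jain: f = 0.01854
h_f = f(L/D)V²/(2g) = 0.01854·(1550/0.279)·3.157²/(2·9.81) = 52.31 m
Δp = ρg·h_f = 786.0·9.81·52.31 = 403.3 kPa

Δp ≈ 403 kPa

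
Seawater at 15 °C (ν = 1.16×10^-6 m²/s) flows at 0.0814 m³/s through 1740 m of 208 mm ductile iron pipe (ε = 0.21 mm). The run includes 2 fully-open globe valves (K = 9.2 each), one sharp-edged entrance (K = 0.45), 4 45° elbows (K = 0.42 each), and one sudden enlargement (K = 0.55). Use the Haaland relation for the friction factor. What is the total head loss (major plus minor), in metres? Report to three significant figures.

V = 4Q/(πD²) = 2.396 m/s; V²/2g = 0.2925 m
Re = 4.30×10^5, ε/D = 0.00101 → f = 0.02032 (Haaland)
Major: h_f = f(L/D)·V²/2g = 0.02032·8365·0.2925 = 49.72 m
Minor: ΣK = 21.1; h_m = ΣK·V²/2g = 6.166 m
Total H_L = 49.72 + 6.166 = 55.89 m

H_L ≈ 55.9 m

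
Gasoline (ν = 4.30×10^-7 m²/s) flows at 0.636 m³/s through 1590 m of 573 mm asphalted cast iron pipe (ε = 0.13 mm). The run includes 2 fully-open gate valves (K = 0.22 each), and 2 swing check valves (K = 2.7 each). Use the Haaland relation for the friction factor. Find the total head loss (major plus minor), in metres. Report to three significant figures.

H_L ≈ 14.2 m

V = 4Q/(πD²) = 2.466 m/s; V²/2g = 0.3100 m
Re = 3.29×10^6, ε/D = 2.27×10^-4 → f = 0.01437 (Haaland)
Major: h_f = f(L/D)·V²/2g = 0.01437·2775·0.3100 = 12.36 m
Minor: ΣK = 5.84; h_m = ΣK·V²/2g = 1.811 m
Total H_L = 12.36 + 1.811 = 14.17 m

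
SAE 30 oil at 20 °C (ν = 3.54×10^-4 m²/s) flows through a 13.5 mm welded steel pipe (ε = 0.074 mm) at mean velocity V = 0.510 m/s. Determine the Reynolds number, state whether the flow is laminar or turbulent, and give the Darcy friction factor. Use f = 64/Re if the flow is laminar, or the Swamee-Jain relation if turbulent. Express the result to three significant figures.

Re = VD/ν = 0.5100·0.0135/3.54×10^-4 = 19.4
Re < 2300 → laminar → f = 64/Re = 3.291

Re ≈ 19.4; laminar; f = 64/Re ≈ 3.29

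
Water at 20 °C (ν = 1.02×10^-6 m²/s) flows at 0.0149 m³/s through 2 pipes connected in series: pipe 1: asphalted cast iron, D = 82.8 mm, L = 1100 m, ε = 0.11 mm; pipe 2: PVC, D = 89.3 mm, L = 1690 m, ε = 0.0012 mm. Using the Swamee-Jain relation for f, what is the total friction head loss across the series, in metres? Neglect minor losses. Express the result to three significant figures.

Pipe 1: V = 2.767 m/s, Re = 2.25×10^5, ε/D = 0.00133, f = 0.02228, h_1 = f(L/D)V²/2g = 115.5 m
Pipe 2: V = 2.379 m/s, Re = 2.08×10^5, ε/D = 1.34×10^-5, f = 0.01554, h_2 = f(L/D)V²/2g = 84.82 m
Series → Q common, losses add: H = Σh = 200.3 m

H ≈ 200 m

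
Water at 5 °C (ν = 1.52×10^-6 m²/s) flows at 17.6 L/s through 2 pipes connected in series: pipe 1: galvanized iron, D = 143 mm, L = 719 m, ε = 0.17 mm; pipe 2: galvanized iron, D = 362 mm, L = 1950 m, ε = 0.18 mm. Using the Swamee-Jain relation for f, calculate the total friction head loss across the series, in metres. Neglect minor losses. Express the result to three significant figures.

H ≈ 7.24 m

Pipe 1: V = 1.096 m/s, Re = 1.03×10^5, ε/D = 0.00119, f = 0.02292, h_1 = f(L/D)V²/2g = 7.053 m
Pipe 2: V = 0.1710 m/s, Re = 4.07×10^4, ε/D = 4.97×10^-4, f = 0.02343, h_2 = f(L/D)V²/2g = 0.1881 m
Series → Q common, losses add: H = Σh = 7.241 m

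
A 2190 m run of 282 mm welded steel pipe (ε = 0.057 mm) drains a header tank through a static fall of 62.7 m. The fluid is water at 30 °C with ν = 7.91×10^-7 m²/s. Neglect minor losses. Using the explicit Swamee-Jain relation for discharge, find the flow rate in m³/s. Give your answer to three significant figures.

Q ≈ 0.206 m³/s

Swamee-Jain (Type II): Q = -0.965·√(gD⁵h_f/L)·ln[ε/(3.7D) + √(3.17ν²L/(gD³h_f))]
√(gD⁵h_f/L) = √(9.81·0.282⁵·62.7/2190) = 0.02238
ε/(3.7D) = 5.46×10^-5; √(3.17ν²L/(gD³h_f)) = 1.77×10^-5
Q = -0.965·0.02238·ln(7.237×10^-5) = 0.2059 m³/s
Check: V = 3.30 m/s, Re = 1.18×10^6, f = 0.01467, h_f = 63.1 m ≈ 62.7 m ✓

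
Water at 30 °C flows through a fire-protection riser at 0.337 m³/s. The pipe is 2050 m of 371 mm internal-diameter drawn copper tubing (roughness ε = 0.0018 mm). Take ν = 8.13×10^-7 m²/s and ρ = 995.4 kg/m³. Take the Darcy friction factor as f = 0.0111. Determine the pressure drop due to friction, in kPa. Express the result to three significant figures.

V = 4Q/(πD²) = 4·0.337/(π·0.371²) = 3.117 m/s
h_f = f(L/D)V²/(2g) = 0.01110·(2050/0.371)·3.117²/(2·9.81) = 30.38 m
Δp = ρg·h_f = 995.4·9.81·30.38 = 296.7 kPa

Δp ≈ 297 kPa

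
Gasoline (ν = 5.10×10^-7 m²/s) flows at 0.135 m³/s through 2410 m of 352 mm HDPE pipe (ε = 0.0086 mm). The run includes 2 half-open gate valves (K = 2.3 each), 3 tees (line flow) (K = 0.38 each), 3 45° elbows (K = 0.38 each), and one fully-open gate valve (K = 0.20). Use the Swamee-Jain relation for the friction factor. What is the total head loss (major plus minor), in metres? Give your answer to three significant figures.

V = 4Q/(πD²) = 1.387 m/s; V²/2g = 0.09809 m
Re = 9.57×10^5, ε/D = 2.44×10^-5 → f = 0.01225 (Swamee-Jain)
Major: h_f = f(L/D)·V²/2g = 0.01225·6847·0.09809 = 8.226 m
Minor: ΣK = 7.08; h_m = ΣK·V²/2g = 0.6945 m
Total H_L = 8.226 + 0.6945 = 8.921 m

H_L ≈ 8.92 m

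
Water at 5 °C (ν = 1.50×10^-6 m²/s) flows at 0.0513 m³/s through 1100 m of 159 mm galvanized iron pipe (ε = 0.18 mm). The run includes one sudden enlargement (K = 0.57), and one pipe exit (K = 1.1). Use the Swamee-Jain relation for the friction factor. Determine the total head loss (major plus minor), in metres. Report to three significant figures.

V = 4Q/(πD²) = 2.584 m/s; V²/2g = 0.3402 m
Re = 2.74×10^5, ε/D = 0.00113 → f = 0.02136 (Swamee-Jain)
Major: h_f = f(L/D)·V²/2g = 0.02136·6918·0.3402 = 50.28 m
Minor: ΣK = 1.67; h_m = ΣK·V²/2g = 0.5682 m
Total H_L = 50.28 + 0.5682 = 50.85 m

H_L ≈ 50.8 m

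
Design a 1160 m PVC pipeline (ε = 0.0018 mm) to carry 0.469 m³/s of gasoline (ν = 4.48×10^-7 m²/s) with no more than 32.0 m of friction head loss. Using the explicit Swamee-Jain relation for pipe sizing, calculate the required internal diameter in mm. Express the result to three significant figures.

Swamee-Jain (Type III): D = 0.66·[ε^1.25·(LQ²/(gh_f))^4.75 + ν·Q^9.4·(L/(gh_f))^5.2]^0.04
LQ²/(gh_f) = 0.8128; L/(gh_f) = 3.695
Term 1 = ε^1.25·(…)^4.75 = 2.46×10^-8; Term 2 = ν·Q^9.4·(…)^5.2 = 3.25×10^-7
D = 0.66·(2.46×10^-8 + 3.25×10^-7)^0.04 = 0.3642 m = 364 mm
Check: V = 4.50 m/s, Re = 3.66×10^6, f = 0.009713, h_f = 32.0 m ≈ 32.0 m ✓

D ≈ 364 mm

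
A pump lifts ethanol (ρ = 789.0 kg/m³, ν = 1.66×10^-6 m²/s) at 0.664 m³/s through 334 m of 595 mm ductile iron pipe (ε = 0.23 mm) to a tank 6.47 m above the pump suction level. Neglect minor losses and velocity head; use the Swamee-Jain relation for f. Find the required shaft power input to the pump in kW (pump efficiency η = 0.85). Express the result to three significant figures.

P_shaft ≈ 55.5 kW

V = 4Q/(πD²) = 2.388 m/s; Re = 8.56×10^5; ε/D = 3.87×10^-4; f = 0.01658
h_f = f(L/D)V²/2g = 2.705 m
Total head H = z + h_f = 6.47 + 2.705 = 9.175 m
P_hyd = ρgQH = 789.0·9.81·0.664·9.175 = 47.15 kW
P_shaft = P_hyd/η = 47.15/0.85 = 55.47 kW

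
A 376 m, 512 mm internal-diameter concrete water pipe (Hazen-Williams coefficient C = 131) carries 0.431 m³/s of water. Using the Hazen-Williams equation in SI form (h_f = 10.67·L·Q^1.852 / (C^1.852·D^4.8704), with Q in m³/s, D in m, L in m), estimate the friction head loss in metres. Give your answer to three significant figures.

h_f ≈ 2.64 m

h_f = 10.67·376·0.431^1.852 / (131^1.852·0.512^4.8704) = 2.637 m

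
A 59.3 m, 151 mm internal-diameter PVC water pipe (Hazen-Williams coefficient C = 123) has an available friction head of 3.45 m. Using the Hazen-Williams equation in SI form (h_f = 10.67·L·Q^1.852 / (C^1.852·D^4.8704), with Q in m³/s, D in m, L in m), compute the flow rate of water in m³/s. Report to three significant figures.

Rearranging: Q = [h_f·C^1.852·D^4.8704 / (10.67·L)]^(1/1.852)
Q = [3.45·123^1.852·0.151^4.8704 / (10.67·59.3)]^0.540 = 0.05113 m³/s

Q ≈ 0.0511 m³/s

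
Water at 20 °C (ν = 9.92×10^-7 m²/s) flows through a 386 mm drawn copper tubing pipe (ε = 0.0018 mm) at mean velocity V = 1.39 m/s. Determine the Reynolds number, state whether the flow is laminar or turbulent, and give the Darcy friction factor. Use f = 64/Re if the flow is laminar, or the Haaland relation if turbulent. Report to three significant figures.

Re = VD/ν = 1.390·0.386/9.92×10^-7 = 5.41×10^5
Re > 4000 → turbulent; ε/D = 4.66×10^-6
Haaland: f = 0.01294

Re ≈ 5.41×10^5; turbulent; f ≈ 0.0129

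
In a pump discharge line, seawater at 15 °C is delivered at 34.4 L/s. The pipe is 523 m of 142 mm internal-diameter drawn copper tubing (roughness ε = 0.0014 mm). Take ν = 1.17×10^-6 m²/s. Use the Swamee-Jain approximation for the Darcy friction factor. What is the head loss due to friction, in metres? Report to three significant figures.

h_f ≈ 13.1 m

V = 4Q/(πD²) = 4·0.0344/(π·0.142²) = 2.172 m/s
Re = VD/ν = 2.172·0.142/1.17×10^-6 = 2.64×10^5 → turbulent
ε/D = 0.0014/142 = 9.86×10^-6
Swamee-Jain: f = 0.01484
h_f = f(L/D)V²/(2g) = 0.01484·(523/0.142)·2.172²/(2·9.81) = 13.14 m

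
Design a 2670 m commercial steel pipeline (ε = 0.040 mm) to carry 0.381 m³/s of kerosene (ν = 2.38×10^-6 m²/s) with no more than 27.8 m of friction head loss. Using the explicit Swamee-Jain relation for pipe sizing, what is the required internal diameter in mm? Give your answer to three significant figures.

D ≈ 446 mm

Swamee-Jain (Type III): D = 0.66·[ε^1.25·(LQ²/(gh_f))^4.75 + ν·Q^9.4·(L/(gh_f))^5.2]^0.04
LQ²/(gh_f) = 1.421; L/(gh_f) = 9.790
Term 1 = ε^1.25·(…)^4.75 = 1.69×10^-5; Term 2 = ν·Q^9.4·(…)^5.2 = 3.89×10^-5
D = 0.66·(1.69×10^-5 + 3.89×10^-5)^0.04 = 0.4461 m = 446 mm
Check: V = 2.44 m/s, Re = 4.57×10^5, f = 0.01450, h_f = 26.3 m ≈ 27.8 m ✓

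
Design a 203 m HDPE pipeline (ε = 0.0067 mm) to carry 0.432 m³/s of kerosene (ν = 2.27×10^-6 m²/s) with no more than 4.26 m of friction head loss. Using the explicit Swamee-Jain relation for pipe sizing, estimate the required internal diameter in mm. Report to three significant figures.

D ≈ 399 mm

Swamee-Jain (Type III): D = 0.66·[ε^1.25·(LQ²/(gh_f))^4.75 + ν·Q^9.4·(L/(gh_f))^5.2]^0.04
LQ²/(gh_f) = 0.9065; L/(gh_f) = 4.858
Term 1 = ε^1.25·(…)^4.75 = 2.14×10^-7; Term 2 = ν·Q^9.4·(…)^5.2 = 3.15×10^-6
D = 0.66·(2.14×10^-7 + 3.15×10^-6)^0.04 = 0.3987 m = 399 mm
Check: V = 3.46 m/s, Re = 6.08×10^5, f = 0.01295, h_f = 4.02 m ≈ 4.26 m ✓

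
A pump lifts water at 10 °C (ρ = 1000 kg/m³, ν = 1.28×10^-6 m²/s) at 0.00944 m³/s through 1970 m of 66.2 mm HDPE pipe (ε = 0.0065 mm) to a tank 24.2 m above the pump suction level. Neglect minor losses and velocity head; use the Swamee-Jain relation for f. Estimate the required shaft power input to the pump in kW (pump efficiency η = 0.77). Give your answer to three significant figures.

V = 4Q/(πD²) = 2.743 m/s; Re = 1.42×10^5; ε/D = 9.82×10^-5; f = 0.01733
h_f = f(L/D)V²/2g = 197.7 m
Total head H = z + h_f = 24.2 + 197.7 = 221.9 m
P_hyd = ρgQH = 1000·9.81·0.00944·221.9 = 20.55 kW
P_shaft = P_hyd/η = 20.55/0.77 = 26.69 kW

P_shaft ≈ 26.7 kW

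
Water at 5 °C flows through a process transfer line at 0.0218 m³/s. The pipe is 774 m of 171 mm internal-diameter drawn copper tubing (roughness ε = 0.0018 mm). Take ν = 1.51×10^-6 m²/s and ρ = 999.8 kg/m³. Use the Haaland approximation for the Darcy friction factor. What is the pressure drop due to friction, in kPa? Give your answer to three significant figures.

V = 4Q/(πD²) = 4·0.0218/(π·0.171²) = 0.9492 m/s
Re = VD/ν = 0.9492·0.171/1.51×10^-6 = 1.07×10^5 → turbulent
ε/D = 0.0018/171 = 1.05×10^-5
Haaland: f = 0.01760
h_f = f(L/D)V²/(2g) = 0.01760·(774/0.171)·0.9492²/(2·9.81) = 3.658 m
Δp = ρg·h_f = 999.8·9.81·3.658 = 35.88 kPa

Δp ≈ 35.9 kPa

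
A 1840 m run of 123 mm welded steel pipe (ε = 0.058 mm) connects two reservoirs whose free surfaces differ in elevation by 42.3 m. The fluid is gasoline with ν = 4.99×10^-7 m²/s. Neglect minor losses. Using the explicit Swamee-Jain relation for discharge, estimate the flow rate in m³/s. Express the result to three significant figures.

Swamee-Jain (Type II): Q = -0.965·√(gD⁵h_f/L)·ln[ε/(3.7D) + √(3.17ν²L/(gD³h_f))]
√(gD⁵h_f/L) = √(9.81·0.123⁵·42.3/1840) = 0.002520
ε/(3.7D) = 1.27×10^-4; √(3.17ν²L/(gD³h_f)) = 4.34×10^-5
Q = -0.965·0.002520·ln(1.708×10^-4) = 0.02109 m³/s
Check: V = 1.78 m/s, Re = 4.38×10^5, f = 0.01772, h_f = 42.6 m ≈ 42.3 m ✓

Q ≈ 0.0211 m³/s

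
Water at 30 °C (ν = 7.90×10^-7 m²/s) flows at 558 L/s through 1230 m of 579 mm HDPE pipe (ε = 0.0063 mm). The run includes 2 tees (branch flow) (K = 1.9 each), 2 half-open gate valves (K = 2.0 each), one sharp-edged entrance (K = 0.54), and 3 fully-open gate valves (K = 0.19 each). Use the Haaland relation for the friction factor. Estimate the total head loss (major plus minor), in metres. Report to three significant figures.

H_L ≈ 7.41 m

V = 4Q/(πD²) = 2.119 m/s; V²/2g = 0.2289 m
Re = 1.55×10^6, ε/D = 1.09×10^-5 → f = 0.01104 (Haaland)
Major: h_f = f(L/D)·V²/2g = 0.01104·2124·0.2289 = 5.370 m
Minor: ΣK = 8.91; h_m = ΣK·V²/2g = 2.040 m
Total H_L = 5.370 + 2.040 = 7.410 m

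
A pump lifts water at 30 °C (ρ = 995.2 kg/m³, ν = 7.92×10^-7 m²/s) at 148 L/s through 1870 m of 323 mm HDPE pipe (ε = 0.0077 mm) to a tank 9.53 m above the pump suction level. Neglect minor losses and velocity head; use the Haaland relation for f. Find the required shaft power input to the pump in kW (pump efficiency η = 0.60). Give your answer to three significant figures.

V = 4Q/(πD²) = 1.806 m/s; Re = 7.37×10^5; ε/D = 2.38×10^-5; f = 0.01257
h_f = f(L/D)V²/2g = 12.10 m
Total head H = z + h_f = 9.53 + 12.10 = 21.63 m
P_hyd = ρgQH = 995.2·9.81·0.148·21.63 = 31.26 kW
P_shaft = P_hyd/η = 31.26/0.60 = 52.10 kW

P_shaft ≈ 52.1 kW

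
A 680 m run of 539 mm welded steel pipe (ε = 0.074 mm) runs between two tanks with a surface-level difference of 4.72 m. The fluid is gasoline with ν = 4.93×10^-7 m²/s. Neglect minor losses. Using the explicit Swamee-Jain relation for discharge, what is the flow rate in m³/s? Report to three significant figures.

Swamee-Jain (Type II): Q = -0.965·√(gD⁵h_f/L)·ln[ε/(3.7D) + √(3.17ν²L/(gD³h_f))]
√(gD⁵h_f/L) = √(9.81·0.539⁵·4.72/680) = 0.05566
ε/(3.7D) = 3.71×10^-5; √(3.17ν²L/(gD³h_f)) = 8.50×10^-6
Q = -0.965·0.05566·ln(4.561×10^-5) = 0.5369 m³/s
Check: V = 2.35 m/s, Re = 2.57×10^6, f = 0.01334, h_f = 4.75 m ≈ 4.72 m ✓

Q ≈ 0.537 m³/s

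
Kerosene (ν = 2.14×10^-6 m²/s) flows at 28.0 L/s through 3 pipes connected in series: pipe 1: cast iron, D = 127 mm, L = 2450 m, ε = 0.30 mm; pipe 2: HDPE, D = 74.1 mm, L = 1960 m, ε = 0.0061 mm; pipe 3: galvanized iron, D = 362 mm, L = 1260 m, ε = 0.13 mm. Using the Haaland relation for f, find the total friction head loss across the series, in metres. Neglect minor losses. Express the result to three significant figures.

H ≈ 1020 m

Pipe 1: V = 2.210 m/s, Re = 1.31×10^5, ε/D = 0.00236, f = 0.02559, h_1 = f(L/D)V²/2g = 123.0 m
Pipe 2: V = 6.493 m/s, Re = 2.25×10^5, ε/D = 8.23×10^-5, f = 0.01576, h_2 = f(L/D)V²/2g = 895.6 m
Pipe 3: V = 0.2721 m/s, Re = 4.60×10^4, ε/D = 3.59×10^-4, f = 0.02215, h_3 = f(L/D)V²/2g = 0.2909 m
Series → Q common, losses add: H = Σh = 1019 m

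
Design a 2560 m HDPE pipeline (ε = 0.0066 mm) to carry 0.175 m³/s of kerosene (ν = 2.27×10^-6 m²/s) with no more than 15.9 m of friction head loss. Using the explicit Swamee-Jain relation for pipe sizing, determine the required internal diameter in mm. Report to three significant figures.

D ≈ 365 mm

Swamee-Jain (Type III): D = 0.66·[ε^1.25·(LQ²/(gh_f))^4.75 + ν·Q^9.4·(L/(gh_f))^5.2]^0.04
LQ²/(gh_f) = 0.5026; L/(gh_f) = 16.41
Term 1 = ε^1.25·(…)^4.75 = 1.27×10^-8; Term 2 = ν·Q^9.4·(…)^5.2 = 3.63×10^-7
D = 0.66·(1.27×10^-8 + 3.63×10^-7)^0.04 = 0.3652 m = 365 mm
Check: V = 1.67 m/s, Re = 2.69×10^5, f = 0.01487, h_f = 14.8 m ≈ 15.9 m ✓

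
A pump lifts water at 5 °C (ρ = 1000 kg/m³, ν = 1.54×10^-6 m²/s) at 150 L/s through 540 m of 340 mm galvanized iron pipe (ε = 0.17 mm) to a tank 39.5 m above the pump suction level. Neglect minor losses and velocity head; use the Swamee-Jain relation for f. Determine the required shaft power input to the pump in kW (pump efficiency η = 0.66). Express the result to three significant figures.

V = 4Q/(πD²) = 1.652 m/s; Re = 3.65×10^5; ε/D = 5.00×10^-4; f = 0.01809
h_f = f(L/D)V²/2g = 3.998 m
Total head H = z + h_f = 39.5 + 3.998 = 43.50 m
P_hyd = ρgQH = 1000·9.81·0.150·43.50 = 64.01 kW
P_shaft = P_hyd/η = 64.01/0.66 = 96.98 kW

P_shaft ≈ 97.0 kW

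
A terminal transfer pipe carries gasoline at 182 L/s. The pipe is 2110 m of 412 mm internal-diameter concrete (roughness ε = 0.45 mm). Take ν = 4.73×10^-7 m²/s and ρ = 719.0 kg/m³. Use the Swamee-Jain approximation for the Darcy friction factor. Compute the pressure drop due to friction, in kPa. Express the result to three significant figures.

Δp ≈ 69.9 kPa

V = 4Q/(πD²) = 4·0.182/(π·0.412²) = 1.365 m/s
Re = VD/ν = 1.365·0.412/4.73×10^-7 = 1.19×10^6 → turbulent
ε/D = 0.45/412 = 0.00109
Swamee-Jain: f = 0.02038
h_f = f(L/D)V²/(2g) = 0.02038·(2110/0.412)·1.365²/(2·9.81) = 9.917 m
Δp = ρg·h_f = 719.0·9.81·9.917 = 69.95 kPa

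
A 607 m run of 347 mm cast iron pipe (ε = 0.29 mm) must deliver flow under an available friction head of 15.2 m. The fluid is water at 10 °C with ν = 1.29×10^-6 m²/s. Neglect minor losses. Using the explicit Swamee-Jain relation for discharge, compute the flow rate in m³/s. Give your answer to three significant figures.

Swamee-Jain (Type II): Q = -0.965·√(gD⁵h_f/L)·ln[ε/(3.7D) + √(3.17ν²L/(gD³h_f))]
√(gD⁵h_f/L) = √(9.81·0.347⁵·15.2/607) = 0.03515
ε/(3.7D) = 2.26×10^-4; √(3.17ν²L/(gD³h_f)) = 2.27×10^-5
Q = -0.965·0.03515·ln(2.485×10^-4) = 0.2816 m³/s
Check: V = 2.98 m/s, Re = 8.01×10^5, f = 0.01934, h_f = 15.3 m ≈ 15.2 m ✓

Q ≈ 0.282 m³/s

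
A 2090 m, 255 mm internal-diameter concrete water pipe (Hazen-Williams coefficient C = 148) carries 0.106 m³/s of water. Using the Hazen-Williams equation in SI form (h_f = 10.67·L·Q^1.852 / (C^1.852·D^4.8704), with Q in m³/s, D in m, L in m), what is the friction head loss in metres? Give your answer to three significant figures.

h_f ≈ 26.0 m

h_f = 10.67·2090·0.106^1.852 / (148^1.852·0.255^4.8704) = 25.96 m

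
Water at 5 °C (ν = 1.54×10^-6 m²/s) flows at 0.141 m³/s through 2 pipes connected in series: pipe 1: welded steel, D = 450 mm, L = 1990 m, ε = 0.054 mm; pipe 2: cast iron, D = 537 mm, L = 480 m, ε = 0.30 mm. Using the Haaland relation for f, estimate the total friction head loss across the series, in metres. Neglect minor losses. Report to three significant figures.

Pipe 1: V = 0.8866 m/s, Re = 2.59×10^5, ε/D = 1.20×10^-4, f = 0.01572, h_1 = f(L/D)V²/2g = 2.784 m
Pipe 2: V = 0.6226 m/s, Re = 2.17×10^5, ε/D = 5.59×10^-4, f = 0.01882, h_2 = f(L/D)V²/2g = 0.3323 m
Series → Q common, losses add: H = Σh = 3.117 m

H ≈ 3.12 m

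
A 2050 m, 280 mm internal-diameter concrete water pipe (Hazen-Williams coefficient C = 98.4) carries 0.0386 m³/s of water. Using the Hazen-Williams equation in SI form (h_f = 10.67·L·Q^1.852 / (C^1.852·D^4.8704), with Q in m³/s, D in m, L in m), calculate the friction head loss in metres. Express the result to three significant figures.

h_f = 10.67·2050·0.0386^1.852 / (98.4^1.852·0.280^4.8704) = 5.294 m

h_f ≈ 5.29 m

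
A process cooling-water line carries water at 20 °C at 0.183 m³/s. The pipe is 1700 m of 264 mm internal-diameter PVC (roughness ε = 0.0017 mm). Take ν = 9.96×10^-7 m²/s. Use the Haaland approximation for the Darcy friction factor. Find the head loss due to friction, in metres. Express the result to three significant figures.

h_f ≈ 43.8 m

V = 4Q/(πD²) = 4·0.183/(π·0.264²) = 3.343 m/s
Re = VD/ν = 3.343·0.264/9.96×10^-7 = 8.86×10^5 → turbulent
ε/D = 0.0017/264 = 6.44×10^-6
Haaland: f = 0.01193
h_f = f(L/D)V²/(2g) = 0.01193·(1700/0.264)·3.343²/(2·9.81) = 43.76 m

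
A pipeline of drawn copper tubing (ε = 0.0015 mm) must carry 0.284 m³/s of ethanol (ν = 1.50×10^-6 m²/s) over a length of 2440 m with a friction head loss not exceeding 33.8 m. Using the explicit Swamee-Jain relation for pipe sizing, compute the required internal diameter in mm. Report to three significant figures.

D ≈ 364 mm

Swamee-Jain (Type III): D = 0.66·[ε^1.25·(LQ²/(gh_f))^4.75 + ν·Q^9.4·(L/(gh_f))^5.2]^0.04
LQ²/(gh_f) = 0.5935; L/(gh_f) = 7.359
Term 1 = ε^1.25·(…)^4.75 = 4.41×10^-9; Term 2 = ν·Q^9.4·(…)^5.2 = 3.50×10^-7
D = 0.66·(4.41×10^-9 + 3.50×10^-7)^0.04 = 0.3644 m = 364 mm
Check: V = 2.72 m/s, Re = 6.62×10^5, f = 0.01254, h_f = 31.7 m ≈ 33.8 m ✓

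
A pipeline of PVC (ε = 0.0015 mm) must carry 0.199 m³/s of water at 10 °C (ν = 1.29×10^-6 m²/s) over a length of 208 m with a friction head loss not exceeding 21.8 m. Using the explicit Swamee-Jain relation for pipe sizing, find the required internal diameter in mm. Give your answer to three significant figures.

Swamee-Jain (Type III): D = 0.66·[ε^1.25·(LQ²/(gh_f))^4.75 + ν·Q^9.4·(L/(gh_f))^5.2]^0.04
LQ²/(gh_f) = 0.03852; L/(gh_f) = 0.9726
Term 1 = ε^1.25·(…)^4.75 = 1.00×10^-14; Term 2 = ν·Q^9.4·(…)^5.2 = 2.86×10^-13
D = 0.66·(1.00×10^-14 + 2.86×10^-13)^0.04 = 0.2082 m = 208 mm
Check: V = 5.85 m/s, Re = 9.44×10^5, f = 0.01189, h_f = 20.7 m ≈ 21.8 m ✓

D ≈ 208 mm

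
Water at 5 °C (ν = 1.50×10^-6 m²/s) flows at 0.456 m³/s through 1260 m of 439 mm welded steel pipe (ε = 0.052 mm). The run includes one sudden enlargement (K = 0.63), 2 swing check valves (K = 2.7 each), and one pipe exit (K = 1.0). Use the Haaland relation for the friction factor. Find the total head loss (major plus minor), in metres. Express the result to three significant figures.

V = 4Q/(πD²) = 3.013 m/s; V²/2g = 0.4626 m
Re = 8.82×10^5, ε/D = 1.18×10^-4 → f = 0.01372 (Haaland)
Major: h_f = f(L/D)·V²/2g = 0.01372·2870·0.4626 = 18.22 m
Minor: ΣK = 7.03; h_m = ΣK·V²/2g = 3.252 m
Total H_L = 18.22 + 3.252 = 21.47 m

H_L ≈ 21.5 m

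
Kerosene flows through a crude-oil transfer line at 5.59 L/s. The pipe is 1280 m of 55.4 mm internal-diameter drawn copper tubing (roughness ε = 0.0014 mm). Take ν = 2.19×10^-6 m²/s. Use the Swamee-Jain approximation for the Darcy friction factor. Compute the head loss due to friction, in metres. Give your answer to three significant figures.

h_f ≈ 128 m

V = 4Q/(πD²) = 4·0.00559/(π·0.0554²) = 2.319 m/s
Re = VD/ν = 2.319·0.0554/2.19×10^-6 = 5.87×10^4 → turbulent
ε/D = 0.0014/55.4 = 2.53×10^-5
Swamee-Jain: f = 0.02015
h_f = f(L/D)V²/(2g) = 0.02015·(1280/0.0554)·2.319²/(2·9.81) = 127.6 m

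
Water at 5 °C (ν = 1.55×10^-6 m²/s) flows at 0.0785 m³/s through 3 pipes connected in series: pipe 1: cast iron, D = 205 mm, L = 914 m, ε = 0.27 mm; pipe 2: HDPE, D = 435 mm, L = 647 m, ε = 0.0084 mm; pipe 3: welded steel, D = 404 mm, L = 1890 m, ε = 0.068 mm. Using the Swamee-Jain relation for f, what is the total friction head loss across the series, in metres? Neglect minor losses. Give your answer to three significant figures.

Pipe 1: V = 2.378 m/s, Re = 3.15×10^5, ε/D = 0.00132, f = 0.02193, h_1 = f(L/D)V²/2g = 28.19 m
Pipe 2: V = 0.5282 m/s, Re = 1.48×10^5, ε/D = 1.93×10^-5, f = 0.01663, h_2 = f(L/D)V²/2g = 0.3517 m
Pipe 3: V = 0.6124 m/s, Re = 1.60×10^5, ε/D = 1.68×10^-4, f = 0.01747, h_3 = f(L/D)V²/2g = 1.562 m
Series → Q common, losses add: H = Σh = 30.11 m

H ≈ 30.1 m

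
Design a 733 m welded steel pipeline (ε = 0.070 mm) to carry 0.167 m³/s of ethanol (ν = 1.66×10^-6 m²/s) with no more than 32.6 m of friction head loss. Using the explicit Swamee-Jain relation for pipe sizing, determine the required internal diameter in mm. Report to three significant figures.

Swamee-Jain (Type III): D = 0.66·[ε^1.25·(LQ²/(gh_f))^4.75 + ν·Q^9.4·(L/(gh_f))^5.2]^0.04
LQ²/(gh_f) = 0.06392; L/(gh_f) = 2.292
Term 1 = ε^1.25·(…)^4.75 = 1.36×10^-11; Term 2 = ν·Q^9.4·(…)^5.2 = 6.12×10^-12
D = 0.66·(1.36×10^-11 + 6.12×10^-12)^0.04 = 0.2462 m = 246 mm
Check: V = 3.51 m/s, Re = 5.20×10^5, f = 0.01620, h_f = 30.2 m ≈ 32.6 m ✓

D ≈ 246 mm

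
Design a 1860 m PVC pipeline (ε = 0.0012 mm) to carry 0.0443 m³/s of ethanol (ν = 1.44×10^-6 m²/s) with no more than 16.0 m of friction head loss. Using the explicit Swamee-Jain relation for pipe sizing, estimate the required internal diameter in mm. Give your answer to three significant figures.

D ≈ 200 mm

Swamee-Jain (Type III): D = 0.66·[ε^1.25·(LQ²/(gh_f))^4.75 + ν·Q^9.4·(L/(gh_f))^5.2]^0.04
LQ²/(gh_f) = 0.02326; L/(gh_f) = 11.85
Term 1 = ε^1.25·(…)^4.75 = 6.92×10^-16; Term 2 = ν·Q^9.4·(…)^5.2 = 1.04×10^-13
D = 0.66·(6.92×10^-16 + 1.04×10^-13)^0.04 = 0.1997 m = 200 mm
Check: V = 1.41 m/s, Re = 1.96×10^5, f = 0.01565, h_f = 14.9 m ≈ 16.0 m ✓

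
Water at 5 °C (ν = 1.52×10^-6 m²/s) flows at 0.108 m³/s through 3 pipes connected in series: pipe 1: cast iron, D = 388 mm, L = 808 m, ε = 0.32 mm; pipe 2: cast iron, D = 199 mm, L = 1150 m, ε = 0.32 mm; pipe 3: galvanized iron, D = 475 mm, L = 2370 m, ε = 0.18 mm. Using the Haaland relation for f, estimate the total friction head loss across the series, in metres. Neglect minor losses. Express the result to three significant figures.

H ≈ 83.7 m

Pipe 1: V = 0.9134 m/s, Re = 2.33×10^5, ε/D = 8.25×10^-4, f = 0.02000, h_1 = f(L/D)V²/2g = 1.771 m
Pipe 2: V = 3.472 m/s, Re = 4.55×10^5, ε/D = 0.00161, f = 0.02257, h_2 = f(L/D)V²/2g = 80.17 m
Pipe 3: V = 0.6095 m/s, Re = 1.90×10^5, ε/D = 3.79×10^-4, f = 0.01806, h_3 = f(L/D)V²/2g = 1.706 m
Series → Q common, losses add: H = Σh = 83.65 m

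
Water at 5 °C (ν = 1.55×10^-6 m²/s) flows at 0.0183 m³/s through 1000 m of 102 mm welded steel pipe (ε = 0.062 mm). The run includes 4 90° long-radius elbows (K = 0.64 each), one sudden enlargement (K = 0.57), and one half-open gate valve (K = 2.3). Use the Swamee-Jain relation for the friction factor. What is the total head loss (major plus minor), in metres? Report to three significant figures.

H_L ≈ 51.6 m

V = 4Q/(πD²) = 2.240 m/s; V²/2g = 0.2556 m
Re = 1.47×10^5, ε/D = 6.08×10^-4 → f = 0.02002 (Swamee-Jain)
Major: h_f = f(L/D)·V²/2g = 0.02002·9804·0.2556 = 50.16 m
Minor: ΣK = 5.43; h_m = ΣK·V²/2g = 1.388 m
Total H_L = 50.16 + 1.388 = 51.55 m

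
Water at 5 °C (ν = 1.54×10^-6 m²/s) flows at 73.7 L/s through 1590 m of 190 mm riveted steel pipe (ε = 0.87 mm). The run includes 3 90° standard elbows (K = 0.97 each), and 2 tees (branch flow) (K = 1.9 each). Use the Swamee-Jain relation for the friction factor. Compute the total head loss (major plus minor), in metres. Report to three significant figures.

H_L ≈ 88.8 m

V = 4Q/(πD²) = 2.599 m/s; V²/2g = 0.3444 m
Re = 3.21×10^5, ε/D = 0.00458 → f = 0.03002 (Swamee-Jain)
Major: h_f = f(L/D)·V²/2g = 0.03002·8368·0.3444 = 86.52 m
Minor: ΣK = 6.71; h_m = ΣK·V²/2g = 2.311 m
Total H_L = 86.52 + 2.311 = 88.83 m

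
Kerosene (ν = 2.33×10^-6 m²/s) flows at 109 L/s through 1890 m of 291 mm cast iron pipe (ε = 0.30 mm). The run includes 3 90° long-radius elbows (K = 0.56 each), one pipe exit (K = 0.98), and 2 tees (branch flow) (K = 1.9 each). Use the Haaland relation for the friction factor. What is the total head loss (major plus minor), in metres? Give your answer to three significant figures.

V = 4Q/(πD²) = 1.639 m/s; V²/2g = 0.1369 m
Re = 2.05×10^5, ε/D = 0.00103 → f = 0.02101 (Haaland)
Major: h_f = f(L/D)·V²/2g = 0.02101·6495·0.1369 = 18.68 m
Minor: ΣK = 6.46; h_m = ΣK·V²/2g = 0.8844 m
Total H_L = 18.68 + 0.8844 = 19.56 m

H_L ≈ 19.6 m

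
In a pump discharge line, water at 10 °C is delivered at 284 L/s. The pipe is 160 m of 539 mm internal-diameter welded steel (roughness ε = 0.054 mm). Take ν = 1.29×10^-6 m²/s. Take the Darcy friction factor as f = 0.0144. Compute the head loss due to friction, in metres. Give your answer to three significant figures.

V = 4Q/(πD²) = 4·0.284/(π·0.539²) = 1.245 m/s
h_f = f(L/D)V²/(2g) = 0.01440·(160/0.539)·1.245²/(2·9.81) = 0.3375 m

h_f ≈ 0.338 m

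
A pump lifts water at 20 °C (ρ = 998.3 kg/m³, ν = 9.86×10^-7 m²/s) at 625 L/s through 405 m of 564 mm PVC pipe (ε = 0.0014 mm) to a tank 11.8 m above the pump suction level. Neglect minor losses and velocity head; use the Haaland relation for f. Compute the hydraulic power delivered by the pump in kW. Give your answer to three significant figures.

V = 4Q/(πD²) = 2.502 m/s; Re = 1.43×10^6; ε/D = 2.48×10^-6; f = 0.01097
h_f = f(L/D)V²/2g = 2.513 m
Total head H = z + h_f = 11.8 + 2.513 = 14.31 m
P_hyd = ρgQH = 998.3·9.81·0.625·14.31 = 87.61 kW

P_hyd ≈ 87.6 kW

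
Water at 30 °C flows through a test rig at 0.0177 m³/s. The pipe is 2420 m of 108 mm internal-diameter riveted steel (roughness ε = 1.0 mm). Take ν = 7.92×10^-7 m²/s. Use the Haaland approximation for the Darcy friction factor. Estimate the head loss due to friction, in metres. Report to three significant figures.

h_f ≈ 159 m

V = 4Q/(πD²) = 4·0.0177/(π·0.108²) = 1.932 m/s
Re = VD/ν = 1.932·0.108/7.92×10^-7 = 2.63×10^5 → turbulent
ε/D = 1.0/108 = 0.00926
Haaland: f = 0.03723
h_f = f(L/D)V²/(2g) = 0.03723·(2420/0.108)·1.932²/(2·9.81) = 158.7 m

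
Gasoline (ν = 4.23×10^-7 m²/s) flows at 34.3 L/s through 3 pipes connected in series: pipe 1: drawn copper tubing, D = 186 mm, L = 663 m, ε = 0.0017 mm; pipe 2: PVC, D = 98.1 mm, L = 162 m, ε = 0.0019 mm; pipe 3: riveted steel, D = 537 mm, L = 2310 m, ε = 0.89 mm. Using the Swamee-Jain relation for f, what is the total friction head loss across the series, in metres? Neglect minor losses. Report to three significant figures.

Pipe 1: V = 1.262 m/s, Re = 5.55×10^5, ε/D = 9.14×10^-6, f = 0.01301, h_1 = f(L/D)V²/2g = 3.765 m
Pipe 2: V = 4.538 m/s, Re = 1.05×10^6, ε/D = 1.94×10^-5, f = 0.01198, h_2 = f(L/D)V²/2g = 20.77 m
Pipe 3: V = 0.1514 m/s, Re = 1.92×10^5, ε/D = 0.00166, f = 0.02351, h_3 = f(L/D)V²/2g = 0.1182 m
Series → Q common, losses add: H = Σh = 24.65 m

H ≈ 24.7 m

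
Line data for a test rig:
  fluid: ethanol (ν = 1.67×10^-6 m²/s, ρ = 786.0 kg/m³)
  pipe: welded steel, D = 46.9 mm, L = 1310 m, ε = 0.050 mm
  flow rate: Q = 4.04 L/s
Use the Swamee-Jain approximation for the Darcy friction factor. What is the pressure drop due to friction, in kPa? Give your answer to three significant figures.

Δp ≈ 1410 kPa

V = 4Q/(πD²) = 4·0.00404/(π·0.0469²) = 2.339 m/s
Re = VD/ν = 2.339·0.0469/1.67×10^-6 = 6.57×10^4 → turbulent
ε/D = 0.050/46.9 = 0.00107
Swamee-Jain: f = 0.02356
h_f = f(L/D)V²/(2g) = 0.02356·(1310/0.0469)·2.339²/(2·9.81) = 183.5 m
Δp = ρg·h_f = 786.0·9.81·183.5 = 1415 kPa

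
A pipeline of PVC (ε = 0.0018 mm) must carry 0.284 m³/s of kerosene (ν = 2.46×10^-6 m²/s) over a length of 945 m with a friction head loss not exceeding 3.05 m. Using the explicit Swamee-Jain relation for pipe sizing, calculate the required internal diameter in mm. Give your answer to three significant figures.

D ≈ 503 mm

Swamee-Jain (Type III): D = 0.66·[ε^1.25·(LQ²/(gh_f))^4.75 + ν·Q^9.4·(L/(gh_f))^5.2]^0.04
LQ²/(gh_f) = 2.547; L/(gh_f) = 31.58
Term 1 = ε^1.25·(…)^4.75 = 5.60×10^-6; Term 2 = ν·Q^9.4·(…)^5.2 = 0.00112
D = 0.66·(5.60×10^-6 + 0.00112)^0.04 = 0.5030 m = 503 mm
Check: V = 1.43 m/s, Re = 2.92×10^5, f = 0.01449, h_f = 2.83 m ≈ 3.05 m ✓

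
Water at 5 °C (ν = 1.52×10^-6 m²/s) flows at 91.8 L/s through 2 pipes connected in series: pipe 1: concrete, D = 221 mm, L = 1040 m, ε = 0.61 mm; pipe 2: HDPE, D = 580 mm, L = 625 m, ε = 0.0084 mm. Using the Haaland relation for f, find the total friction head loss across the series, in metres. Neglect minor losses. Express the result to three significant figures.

Pipe 1: V = 2.393 m/s, Re = 3.48×10^5, ε/D = 0.00276, f = 0.02598, h_1 = f(L/D)V²/2g = 35.69 m
Pipe 2: V = 0.3475 m/s, Re = 1.33×10^5, ε/D = 1.45×10^-5, f = 0.01688, h_2 = f(L/D)V²/2g = 0.1120 m
Series → Q common, losses add: H = Σh = 35.80 m

H ≈ 35.8 m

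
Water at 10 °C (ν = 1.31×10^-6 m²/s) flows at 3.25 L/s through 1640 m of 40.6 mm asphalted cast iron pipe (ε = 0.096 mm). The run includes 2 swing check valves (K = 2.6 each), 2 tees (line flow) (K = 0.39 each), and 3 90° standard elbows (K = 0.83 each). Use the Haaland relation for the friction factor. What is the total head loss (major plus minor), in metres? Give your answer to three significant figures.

H_L ≈ 343 m

V = 4Q/(πD²) = 2.510 m/s; V²/2g = 0.3212 m
Re = 7.78×10^4, ε/D = 0.00236 → f = 0.02626 (Haaland)
Major: h_f = f(L/D)·V²/2g = 0.02626·40394·0.3212 = 340.8 m
Minor: ΣK = 8.47; h_m = ΣK·V²/2g = 2.721 m
Total H_L = 340.8 + 2.721 = 343.5 m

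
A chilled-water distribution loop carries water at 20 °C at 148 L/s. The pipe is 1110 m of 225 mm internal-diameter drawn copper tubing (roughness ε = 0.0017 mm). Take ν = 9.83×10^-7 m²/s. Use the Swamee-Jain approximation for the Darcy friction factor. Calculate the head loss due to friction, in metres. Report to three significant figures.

h_f ≈ 42.1 m

V = 4Q/(πD²) = 4·0.148/(π·0.225²) = 3.722 m/s
Re = VD/ν = 3.722·0.225/9.83×10^-7 = 8.52×10^5 → turbulent
ε/D = 0.0017/225 = 7.56×10^-6
Swamee-Jain: f = 0.01210
h_f = f(L/D)V²/(2g) = 0.01210·(1110/0.225)·3.722²/(2·9.81) = 42.14 m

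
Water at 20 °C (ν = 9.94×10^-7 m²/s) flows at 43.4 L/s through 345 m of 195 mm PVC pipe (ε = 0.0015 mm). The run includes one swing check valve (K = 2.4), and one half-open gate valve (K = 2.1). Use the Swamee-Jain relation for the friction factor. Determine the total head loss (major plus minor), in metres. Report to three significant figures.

H_L ≈ 3.26 m

V = 4Q/(πD²) = 1.453 m/s; V²/2g = 0.1076 m
Re = 2.85×10^5, ε/D = 7.69×10^-6 → f = 0.01460 (Swamee-Jain)
Major: h_f = f(L/D)·V²/2g = 0.01460·1769·0.1076 = 2.780 m
Minor: ΣK = 4.50; h_m = ΣK·V²/2g = 0.4844 m
Total H_L = 2.780 + 0.4844 = 3.265 m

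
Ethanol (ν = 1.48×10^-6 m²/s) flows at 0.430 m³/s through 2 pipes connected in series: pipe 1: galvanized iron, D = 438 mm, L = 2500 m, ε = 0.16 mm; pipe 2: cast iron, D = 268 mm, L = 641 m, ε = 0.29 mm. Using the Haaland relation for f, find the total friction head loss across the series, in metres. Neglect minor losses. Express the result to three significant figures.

H ≈ 182 m

Pipe 1: V = 2.854 m/s, Re = 8.45×10^5, ε/D = 3.65×10^-4, f = 0.01626, h_1 = f(L/D)V²/2g = 38.52 m
Pipe 2: V = 7.623 m/s, Re = 1.38×10^6, ε/D = 0.00108, f = 0.02024, h_2 = f(L/D)V²/2g = 143.4 m
Series → Q common, losses add: H = Σh = 181.9 m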